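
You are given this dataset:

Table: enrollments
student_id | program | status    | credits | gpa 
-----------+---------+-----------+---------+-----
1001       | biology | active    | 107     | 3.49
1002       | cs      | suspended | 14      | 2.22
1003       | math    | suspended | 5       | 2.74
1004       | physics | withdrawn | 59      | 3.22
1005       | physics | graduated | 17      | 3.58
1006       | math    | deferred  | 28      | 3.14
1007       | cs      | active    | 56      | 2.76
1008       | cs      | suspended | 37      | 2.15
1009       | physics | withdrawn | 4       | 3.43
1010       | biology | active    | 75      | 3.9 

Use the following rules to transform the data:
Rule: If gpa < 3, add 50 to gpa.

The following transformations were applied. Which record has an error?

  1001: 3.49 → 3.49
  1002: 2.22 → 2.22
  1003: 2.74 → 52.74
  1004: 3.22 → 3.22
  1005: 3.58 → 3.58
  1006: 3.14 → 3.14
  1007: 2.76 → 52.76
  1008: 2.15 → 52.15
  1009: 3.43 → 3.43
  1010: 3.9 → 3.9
Record 1002 has an error. The correct transformed value should be 52.22, not 2.22.

Step 1: Check each record against the rule
Step 2: Record 1002 has gpa = 2.22
Step 3: Since 2.22 < 3, the bonus should have been applied
Step 4: Correct value = 52.22, but claimed value = 2.22
Conclusion: Record 1002 has the error.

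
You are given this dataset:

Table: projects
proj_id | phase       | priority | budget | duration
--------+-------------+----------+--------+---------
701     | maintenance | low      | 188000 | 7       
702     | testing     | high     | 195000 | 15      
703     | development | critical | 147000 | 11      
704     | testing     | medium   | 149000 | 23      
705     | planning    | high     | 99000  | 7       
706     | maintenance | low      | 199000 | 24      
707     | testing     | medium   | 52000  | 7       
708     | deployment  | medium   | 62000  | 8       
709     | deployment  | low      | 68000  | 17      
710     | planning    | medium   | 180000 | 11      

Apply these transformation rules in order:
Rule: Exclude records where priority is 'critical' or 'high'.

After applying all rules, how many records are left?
7

Step 1: Count records to exclude
  - 1 (critical) + 2 (high) = 3 records
Step 2: Total records: 10
Step 3: Remaining = 10 - 3 = 7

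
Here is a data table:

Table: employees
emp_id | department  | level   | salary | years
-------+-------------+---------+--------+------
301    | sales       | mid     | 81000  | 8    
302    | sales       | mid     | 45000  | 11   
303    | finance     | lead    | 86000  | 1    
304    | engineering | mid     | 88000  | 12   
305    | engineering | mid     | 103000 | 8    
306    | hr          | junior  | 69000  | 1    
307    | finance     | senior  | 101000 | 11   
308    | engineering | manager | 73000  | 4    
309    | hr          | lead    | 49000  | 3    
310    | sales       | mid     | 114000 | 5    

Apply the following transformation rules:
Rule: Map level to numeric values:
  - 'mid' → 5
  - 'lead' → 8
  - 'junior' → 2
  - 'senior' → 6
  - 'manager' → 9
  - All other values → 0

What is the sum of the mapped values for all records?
58

Step 1: Apply mapping to each record
Step 2: Count by status:
  'mid': 5 records × 5 = 25
  'lead': 2 records × 8 = 16
  'junior': 1 records × 2 = 2
  'senior': 1 records × 6 = 6
  'manager': 1 records × 9 = 9
Step 3: Sum all mapped values = 58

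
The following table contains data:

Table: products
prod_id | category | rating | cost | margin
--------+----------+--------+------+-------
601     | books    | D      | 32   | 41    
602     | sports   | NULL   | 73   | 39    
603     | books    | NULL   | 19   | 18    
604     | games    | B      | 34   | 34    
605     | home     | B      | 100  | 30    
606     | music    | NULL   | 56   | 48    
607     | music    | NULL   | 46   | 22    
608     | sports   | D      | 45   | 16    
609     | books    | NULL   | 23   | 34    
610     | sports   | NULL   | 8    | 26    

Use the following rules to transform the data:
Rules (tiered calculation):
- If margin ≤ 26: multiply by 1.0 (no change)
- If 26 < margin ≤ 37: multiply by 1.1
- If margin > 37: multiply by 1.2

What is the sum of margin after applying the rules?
343.4

Step 1: Tier 1 (margin ≤ 26): 4 records, sum = 82 × 1.0 = 82.0
Step 2: Tier 2 (26 < margin ≤ 37): 3 records, sum = 98 × 1.1 = 107.8
Step 3: Tier 3 (margin > 37): 3 records, sum = 128 × 1.2 = 153.6
Step 4: Final sum = 82.0 + 107.8 + 153.6 = 343.4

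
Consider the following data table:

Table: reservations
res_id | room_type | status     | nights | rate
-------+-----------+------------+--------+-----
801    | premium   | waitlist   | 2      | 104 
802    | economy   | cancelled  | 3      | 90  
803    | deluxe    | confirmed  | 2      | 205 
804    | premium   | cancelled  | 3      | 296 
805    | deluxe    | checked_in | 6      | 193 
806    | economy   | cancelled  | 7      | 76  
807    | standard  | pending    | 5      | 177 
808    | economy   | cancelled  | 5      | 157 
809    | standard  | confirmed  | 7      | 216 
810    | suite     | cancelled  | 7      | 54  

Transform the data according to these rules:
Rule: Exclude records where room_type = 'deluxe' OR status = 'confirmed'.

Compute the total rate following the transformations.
954

Step 1: Find records where room_type = 'deluxe' OR status = 'confirmed'
Step 2: 3 records match, summing to 614
Step 3: Original sum: 1568
Step 4: Remaining sum = 1568 - 614 = 954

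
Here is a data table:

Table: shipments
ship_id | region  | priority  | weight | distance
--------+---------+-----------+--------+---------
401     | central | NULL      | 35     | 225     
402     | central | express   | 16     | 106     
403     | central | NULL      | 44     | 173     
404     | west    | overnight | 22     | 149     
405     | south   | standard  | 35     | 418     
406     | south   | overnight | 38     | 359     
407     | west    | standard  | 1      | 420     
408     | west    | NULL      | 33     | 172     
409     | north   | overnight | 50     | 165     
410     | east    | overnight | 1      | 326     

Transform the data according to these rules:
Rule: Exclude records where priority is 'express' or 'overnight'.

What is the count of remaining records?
5

Step 1: Count records to exclude
  - 1 (express) + 4 (overnight) = 5 records
Step 2: Total records: 10
Step 3: Remaining = 10 - 5 = 5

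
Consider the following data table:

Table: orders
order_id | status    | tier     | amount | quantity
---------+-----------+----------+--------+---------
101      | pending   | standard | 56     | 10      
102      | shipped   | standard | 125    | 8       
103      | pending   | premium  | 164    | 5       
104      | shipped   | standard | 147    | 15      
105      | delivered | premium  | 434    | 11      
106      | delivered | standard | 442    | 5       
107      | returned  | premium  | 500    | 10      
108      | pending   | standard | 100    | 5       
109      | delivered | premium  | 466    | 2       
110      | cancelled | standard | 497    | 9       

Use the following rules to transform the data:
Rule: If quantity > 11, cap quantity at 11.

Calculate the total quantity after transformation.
76

Step 1: 1 records have quantity > 11
Step 2: These records originally summed to 15
Step 3: After capping: 1 × 11 = 11
Step 4: Unaffected records sum: 65
Step 5: Final sum = 11 + 65 = 76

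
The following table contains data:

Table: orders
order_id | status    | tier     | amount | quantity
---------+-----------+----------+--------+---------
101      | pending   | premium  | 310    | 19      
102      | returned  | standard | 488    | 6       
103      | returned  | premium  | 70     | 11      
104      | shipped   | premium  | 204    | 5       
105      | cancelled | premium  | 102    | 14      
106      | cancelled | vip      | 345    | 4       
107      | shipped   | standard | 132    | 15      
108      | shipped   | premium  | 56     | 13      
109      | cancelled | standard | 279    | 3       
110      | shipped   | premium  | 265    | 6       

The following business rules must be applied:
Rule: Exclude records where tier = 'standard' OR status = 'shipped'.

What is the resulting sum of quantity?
48

Step 1: Find records where tier = 'standard' OR status = 'shipped'
Step 2: 6 records match, summing to 48
Step 3: Original sum: 96
Step 4: Remaining sum = 96 - 48 = 48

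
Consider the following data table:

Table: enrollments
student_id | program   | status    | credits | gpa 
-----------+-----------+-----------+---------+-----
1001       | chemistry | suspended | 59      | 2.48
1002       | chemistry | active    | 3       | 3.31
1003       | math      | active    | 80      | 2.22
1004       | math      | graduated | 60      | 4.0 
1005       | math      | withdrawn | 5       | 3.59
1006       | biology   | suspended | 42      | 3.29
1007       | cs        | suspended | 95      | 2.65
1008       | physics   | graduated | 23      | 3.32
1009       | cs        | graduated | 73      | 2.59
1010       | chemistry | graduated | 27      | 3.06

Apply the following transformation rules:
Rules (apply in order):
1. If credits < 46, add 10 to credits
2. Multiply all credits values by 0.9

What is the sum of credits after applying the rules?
465.3

Step 1: Apply Rule 1 - Add 10 to records with credits < 46
  - 5 records affected: 100 + (5 × 10) = 150
  - Unaffected records: 367
  - Sum after Rule 1: 517
Step 2: Apply Rule 2 - Multiply all by 0.9
  - 517 × 0.9 = 465.3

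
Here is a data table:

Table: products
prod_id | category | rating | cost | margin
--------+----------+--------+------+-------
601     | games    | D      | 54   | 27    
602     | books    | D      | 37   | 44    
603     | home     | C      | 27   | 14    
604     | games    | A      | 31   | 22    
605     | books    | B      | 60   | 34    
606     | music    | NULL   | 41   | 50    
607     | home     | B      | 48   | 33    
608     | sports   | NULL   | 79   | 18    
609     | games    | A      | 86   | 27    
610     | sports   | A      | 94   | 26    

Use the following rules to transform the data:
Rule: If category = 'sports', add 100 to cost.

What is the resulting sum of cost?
757

Step 1: Count records where category = 'sports': 2
Step 2: Total bonus added: 2 × 100 = 200
Step 3: Original sum of cost: 557
Step 4: Final sum = 557 + 200 = 757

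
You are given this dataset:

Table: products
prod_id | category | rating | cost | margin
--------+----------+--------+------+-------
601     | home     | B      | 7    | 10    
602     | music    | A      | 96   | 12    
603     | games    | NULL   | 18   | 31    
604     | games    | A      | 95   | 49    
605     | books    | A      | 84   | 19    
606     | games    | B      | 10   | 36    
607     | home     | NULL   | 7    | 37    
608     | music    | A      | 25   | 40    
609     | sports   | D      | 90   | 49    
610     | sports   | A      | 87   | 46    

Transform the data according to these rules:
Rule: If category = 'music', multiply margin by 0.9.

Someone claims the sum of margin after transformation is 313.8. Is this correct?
No, the correct result is 323.8.

Step 1: Calculate the correct sum after transformation
Step 2: Apply multiplier 0.9 to records where category = 'music'
Step 3: Correct result = 323.8
Step 4: Claimed result = 313.8
Step 5: 323.8 ≠ 313.8
Conclusion: The claimed result is incorrect. The correct answer is 323.8.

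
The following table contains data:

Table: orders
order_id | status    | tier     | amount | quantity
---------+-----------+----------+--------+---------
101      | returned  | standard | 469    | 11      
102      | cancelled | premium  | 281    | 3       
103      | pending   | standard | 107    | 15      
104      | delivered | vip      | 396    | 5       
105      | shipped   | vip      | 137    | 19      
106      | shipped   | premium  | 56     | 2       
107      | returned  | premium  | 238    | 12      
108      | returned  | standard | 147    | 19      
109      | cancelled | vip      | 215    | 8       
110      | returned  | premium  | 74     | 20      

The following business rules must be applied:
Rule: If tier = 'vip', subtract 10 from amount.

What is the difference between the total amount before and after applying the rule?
30

Step 1: Original sum of amount = 2120
Step 2: 3 records have tier = 'vip'
Step 3: Each affected record changes by -10
Step 4: Total change = 3 × -10 = -30
Step 5: New sum = 2120 + -30 = 2090
Step 6: Difference = |2090 - 2120| = 30
        (Sum decreased by 30)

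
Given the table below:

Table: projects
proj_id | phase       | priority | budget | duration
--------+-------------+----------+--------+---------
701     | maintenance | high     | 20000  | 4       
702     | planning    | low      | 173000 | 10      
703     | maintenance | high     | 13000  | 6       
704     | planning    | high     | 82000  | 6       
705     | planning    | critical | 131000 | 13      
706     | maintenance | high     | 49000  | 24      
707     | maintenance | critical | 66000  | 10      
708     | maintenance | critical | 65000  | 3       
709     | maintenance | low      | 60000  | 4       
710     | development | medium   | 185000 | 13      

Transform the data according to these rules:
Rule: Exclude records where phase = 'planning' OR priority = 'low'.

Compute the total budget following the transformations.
398000

Step 1: Find records where phase = 'planning' OR priority = 'low'
Step 2: 4 records match, summing to 446000
Step 3: Original sum: 844000
Step 4: Remaining sum = 844000 - 446000 = 398000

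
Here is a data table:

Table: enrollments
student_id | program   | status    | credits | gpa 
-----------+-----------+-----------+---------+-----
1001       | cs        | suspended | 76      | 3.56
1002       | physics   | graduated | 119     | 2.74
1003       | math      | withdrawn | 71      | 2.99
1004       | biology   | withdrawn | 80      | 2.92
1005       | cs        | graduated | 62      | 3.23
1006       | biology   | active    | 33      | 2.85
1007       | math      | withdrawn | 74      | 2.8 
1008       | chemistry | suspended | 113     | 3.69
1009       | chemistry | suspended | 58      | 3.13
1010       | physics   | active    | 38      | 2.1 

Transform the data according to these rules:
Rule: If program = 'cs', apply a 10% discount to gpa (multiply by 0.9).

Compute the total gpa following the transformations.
29.33

Step 1: Records with program = 'cs' have total gpa = 6.79
Step 2: Apply multiplier: 6.79 × 0.9 = 6.11
Step 3: Other records total: 23.22
Step 4: Final sum = 6.11 + 23.22 = 29.33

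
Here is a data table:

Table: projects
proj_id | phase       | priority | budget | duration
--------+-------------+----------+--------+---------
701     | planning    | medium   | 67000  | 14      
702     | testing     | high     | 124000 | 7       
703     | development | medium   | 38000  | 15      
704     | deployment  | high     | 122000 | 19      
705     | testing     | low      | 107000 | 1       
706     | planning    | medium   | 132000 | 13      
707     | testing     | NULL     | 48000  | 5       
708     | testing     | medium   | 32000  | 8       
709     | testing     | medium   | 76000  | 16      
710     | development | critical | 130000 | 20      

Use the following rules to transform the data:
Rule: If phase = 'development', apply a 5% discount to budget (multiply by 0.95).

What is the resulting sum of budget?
867600.0

Step 1: Records with phase = 'development' have total budget = 168000
Step 2: Apply multiplier: 168000 × 0.95 = 159600.0
Step 3: Other records total: 708000
Step 4: Final sum = 159600.0 + 708000 = 867600.0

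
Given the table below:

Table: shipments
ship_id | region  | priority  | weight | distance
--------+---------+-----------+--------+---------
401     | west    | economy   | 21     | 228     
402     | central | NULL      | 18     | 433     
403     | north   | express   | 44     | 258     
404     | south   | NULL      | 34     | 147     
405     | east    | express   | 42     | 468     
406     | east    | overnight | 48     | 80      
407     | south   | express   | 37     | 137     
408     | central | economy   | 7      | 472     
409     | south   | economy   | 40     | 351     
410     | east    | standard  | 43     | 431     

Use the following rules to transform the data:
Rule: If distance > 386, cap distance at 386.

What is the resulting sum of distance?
2745

Step 1: 4 records have distance > 386
Step 2: These records originally summed to 1804
Step 3: After capping: 4 × 386 = 1544
Step 4: Unaffected records sum: 1201
Step 5: Final sum = 1544 + 1201 = 2745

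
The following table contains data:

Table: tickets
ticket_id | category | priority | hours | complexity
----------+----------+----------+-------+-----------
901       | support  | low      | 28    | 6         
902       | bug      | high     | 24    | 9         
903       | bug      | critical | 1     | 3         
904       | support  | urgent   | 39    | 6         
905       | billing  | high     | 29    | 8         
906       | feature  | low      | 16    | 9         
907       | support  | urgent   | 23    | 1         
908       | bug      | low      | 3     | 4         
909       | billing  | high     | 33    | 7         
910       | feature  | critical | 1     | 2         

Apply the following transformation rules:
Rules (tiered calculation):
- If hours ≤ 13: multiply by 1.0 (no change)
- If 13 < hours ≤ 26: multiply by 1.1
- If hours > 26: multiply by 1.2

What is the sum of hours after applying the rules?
229.1

Step 1: Tier 1 (hours ≤ 13): 3 records, sum = 5 × 1.0 = 5.0
Step 2: Tier 2 (13 < hours ≤ 26): 3 records, sum = 63 × 1.1 = 69.3
Step 3: Tier 3 (hours > 26): 4 records, sum = 129 × 1.2 = 154.8
Step 4: Final sum = 5.0 + 69.3 + 154.8 = 229.1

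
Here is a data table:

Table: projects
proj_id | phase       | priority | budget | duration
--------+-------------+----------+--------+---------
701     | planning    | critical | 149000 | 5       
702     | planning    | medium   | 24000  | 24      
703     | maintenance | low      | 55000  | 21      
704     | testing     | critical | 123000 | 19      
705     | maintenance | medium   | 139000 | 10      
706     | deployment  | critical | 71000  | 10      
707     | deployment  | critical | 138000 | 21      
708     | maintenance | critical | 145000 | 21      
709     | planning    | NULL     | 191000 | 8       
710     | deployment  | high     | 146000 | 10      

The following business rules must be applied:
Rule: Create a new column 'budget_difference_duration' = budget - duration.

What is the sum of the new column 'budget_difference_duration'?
1180851

Step 1: For each record, compute budget - duration
Example calculations:
  149000 - 5 = 148995
  24000 - 24 = 23976
  55000 - 21 = 54979
  ...
Step 2: Sum all derived values
Step 3: Total = 1180851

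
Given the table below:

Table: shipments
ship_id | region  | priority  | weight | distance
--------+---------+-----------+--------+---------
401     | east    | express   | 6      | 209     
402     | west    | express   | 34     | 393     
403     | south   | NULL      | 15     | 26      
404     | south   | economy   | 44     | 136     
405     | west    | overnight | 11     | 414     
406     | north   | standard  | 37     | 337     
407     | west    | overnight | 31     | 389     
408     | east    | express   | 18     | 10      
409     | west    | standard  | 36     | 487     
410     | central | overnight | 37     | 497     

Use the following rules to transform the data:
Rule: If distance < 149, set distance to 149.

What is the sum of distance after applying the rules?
3173

Step 1: 3 records have distance < 149
Step 2: These records originally summed to 172
Step 3: After setting to minimum: 3 × 149 = 447
Step 4: Unaffected records sum: 2726
Step 5: Final sum = 447 + 2726 = 3173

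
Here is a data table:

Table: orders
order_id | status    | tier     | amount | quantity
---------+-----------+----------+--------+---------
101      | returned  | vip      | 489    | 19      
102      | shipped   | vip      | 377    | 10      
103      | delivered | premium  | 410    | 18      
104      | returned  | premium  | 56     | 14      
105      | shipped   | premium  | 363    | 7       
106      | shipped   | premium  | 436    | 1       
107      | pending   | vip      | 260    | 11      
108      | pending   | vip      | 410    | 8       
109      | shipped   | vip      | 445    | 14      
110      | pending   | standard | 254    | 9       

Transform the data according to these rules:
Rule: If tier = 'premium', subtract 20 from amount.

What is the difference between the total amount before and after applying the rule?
80

Step 1: Original sum of amount = 3500
Step 2: 4 records have tier = 'premium'
Step 3: Each affected record changes by -20
Step 4: Total change = 4 × -20 = -80
Step 5: New sum = 3500 + -80 = 3420
Step 6: Difference = |3420 - 3500| = 80
        (Sum decreased by 80)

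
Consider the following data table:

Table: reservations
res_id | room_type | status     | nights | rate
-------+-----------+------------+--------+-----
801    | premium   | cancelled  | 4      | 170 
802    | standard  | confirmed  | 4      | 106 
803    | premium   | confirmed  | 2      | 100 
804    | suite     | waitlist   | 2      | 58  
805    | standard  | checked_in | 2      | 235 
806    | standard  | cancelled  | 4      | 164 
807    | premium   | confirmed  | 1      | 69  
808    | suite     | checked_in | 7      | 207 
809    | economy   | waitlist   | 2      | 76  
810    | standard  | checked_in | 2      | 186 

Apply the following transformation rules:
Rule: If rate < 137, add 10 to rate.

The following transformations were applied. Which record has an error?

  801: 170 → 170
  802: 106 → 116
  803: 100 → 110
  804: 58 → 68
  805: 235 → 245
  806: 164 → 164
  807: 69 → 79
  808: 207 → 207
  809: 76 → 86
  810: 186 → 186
Record 805 has an error. The correct transformed value should be 235, not 245.

Step 1: Check each record against the rule
Step 2: Record 805 has rate = 235
Step 3: Since 235 >= 137, the bonus should not have been applied
Step 4: Correct value = 235, but claimed value = 245
Conclusion: Record 805 has the error.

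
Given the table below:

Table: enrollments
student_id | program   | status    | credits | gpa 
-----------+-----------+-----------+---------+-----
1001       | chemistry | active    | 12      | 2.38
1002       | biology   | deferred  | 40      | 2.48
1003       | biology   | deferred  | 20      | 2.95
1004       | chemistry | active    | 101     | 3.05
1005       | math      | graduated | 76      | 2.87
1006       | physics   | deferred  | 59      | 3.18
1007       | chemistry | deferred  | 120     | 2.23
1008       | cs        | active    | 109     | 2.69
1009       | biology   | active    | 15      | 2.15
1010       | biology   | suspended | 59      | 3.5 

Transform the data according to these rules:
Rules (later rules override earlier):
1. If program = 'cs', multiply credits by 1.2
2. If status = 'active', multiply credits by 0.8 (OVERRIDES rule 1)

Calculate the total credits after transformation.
563.6

Step 1: Rule 2 takes priority for records with status = 'active'
  - 4 records: 237 × 0.8 = 189.6
Step 2: Rule 1 applies to remaining records with program = 'cs'
  - 0 records: 0 × 1.2 = 0.0
Step 3: Other records unchanged: 374
Step 4: Final sum = 189.6 + 0.0 + 374 = 563.6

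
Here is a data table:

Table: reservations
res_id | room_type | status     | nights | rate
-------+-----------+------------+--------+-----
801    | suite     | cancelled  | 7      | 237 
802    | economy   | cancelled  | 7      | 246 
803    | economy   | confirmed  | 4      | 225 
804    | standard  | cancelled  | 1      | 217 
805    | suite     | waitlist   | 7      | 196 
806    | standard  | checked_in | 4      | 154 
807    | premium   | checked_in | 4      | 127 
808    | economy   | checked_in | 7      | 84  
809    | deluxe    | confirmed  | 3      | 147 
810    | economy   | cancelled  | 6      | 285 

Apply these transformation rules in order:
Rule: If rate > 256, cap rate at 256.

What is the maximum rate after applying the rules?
256

Step 1: Original maximum rate = 285
Step 2: Apply cap at 256
Step 3: 1 records had rate > 256 and were capped
Step 4: Maximum after transformation = 256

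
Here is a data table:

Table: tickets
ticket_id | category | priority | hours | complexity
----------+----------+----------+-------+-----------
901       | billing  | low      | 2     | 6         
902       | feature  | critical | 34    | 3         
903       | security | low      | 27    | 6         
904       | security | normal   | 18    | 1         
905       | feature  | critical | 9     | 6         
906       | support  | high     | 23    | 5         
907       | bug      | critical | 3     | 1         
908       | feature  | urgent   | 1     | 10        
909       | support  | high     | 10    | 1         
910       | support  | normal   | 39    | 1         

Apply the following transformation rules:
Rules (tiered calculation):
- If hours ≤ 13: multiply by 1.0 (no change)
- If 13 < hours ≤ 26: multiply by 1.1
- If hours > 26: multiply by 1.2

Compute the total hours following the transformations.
190.1

Step 1: Tier 1 (hours ≤ 13): 5 records, sum = 25 × 1.0 = 25.0
Step 2: Tier 2 (13 < hours ≤ 26): 2 records, sum = 41 × 1.1 = 45.1
Step 3: Tier 3 (hours > 26): 3 records, sum = 100 × 1.2 = 120.0
Step 4: Final sum = 25.0 + 45.1 + 120.0 = 190.1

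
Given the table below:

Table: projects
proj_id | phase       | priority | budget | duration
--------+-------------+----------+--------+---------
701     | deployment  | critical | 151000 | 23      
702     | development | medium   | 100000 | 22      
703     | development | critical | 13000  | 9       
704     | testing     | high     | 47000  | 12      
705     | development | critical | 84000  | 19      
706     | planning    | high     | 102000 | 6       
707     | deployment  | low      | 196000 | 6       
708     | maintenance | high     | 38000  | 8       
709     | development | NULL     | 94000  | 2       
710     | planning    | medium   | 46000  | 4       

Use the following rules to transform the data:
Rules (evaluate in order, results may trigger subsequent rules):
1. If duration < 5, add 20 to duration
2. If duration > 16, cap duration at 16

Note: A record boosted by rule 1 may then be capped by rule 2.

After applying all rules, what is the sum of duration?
121

Step 1: Apply rule 1 to records with duration < 5
  - 2 records get bonus of 20
  - Of these, 2 records then exceed 16 and get capped
Step 2: Apply rule 2 to records with duration > 16
  - 3 records (original) are capped
Step 3: Calculate final sum = 121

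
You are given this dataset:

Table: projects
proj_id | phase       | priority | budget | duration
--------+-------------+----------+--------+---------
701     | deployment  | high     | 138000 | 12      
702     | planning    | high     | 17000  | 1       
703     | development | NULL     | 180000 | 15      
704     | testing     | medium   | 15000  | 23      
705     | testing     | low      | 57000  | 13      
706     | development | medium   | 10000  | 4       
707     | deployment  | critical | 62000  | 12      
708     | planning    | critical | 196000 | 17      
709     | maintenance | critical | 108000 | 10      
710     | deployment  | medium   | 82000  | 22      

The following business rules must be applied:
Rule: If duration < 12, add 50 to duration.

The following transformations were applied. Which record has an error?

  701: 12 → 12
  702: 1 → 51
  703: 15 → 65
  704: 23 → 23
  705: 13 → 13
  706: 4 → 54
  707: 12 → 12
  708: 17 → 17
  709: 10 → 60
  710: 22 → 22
Record 703 has an error. The correct transformed value should be 15, not 65.

Step 1: Check each record against the rule
Step 2: Record 703 has duration = 15
Step 3: Since 15 >= 12, the bonus should not have been applied
Step 4: Correct value = 15, but claimed value = 65
Conclusion: Record 703 has the error.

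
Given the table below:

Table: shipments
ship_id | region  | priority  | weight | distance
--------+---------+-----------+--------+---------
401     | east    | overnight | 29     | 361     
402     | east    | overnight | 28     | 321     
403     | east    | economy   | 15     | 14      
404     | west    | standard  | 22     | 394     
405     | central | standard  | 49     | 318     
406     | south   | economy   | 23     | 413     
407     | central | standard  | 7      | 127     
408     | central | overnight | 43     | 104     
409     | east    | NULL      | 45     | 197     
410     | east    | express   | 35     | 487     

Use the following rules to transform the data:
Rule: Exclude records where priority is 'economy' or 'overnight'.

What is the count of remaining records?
5

Step 1: Count records to exclude
  - 2 (economy) + 3 (overnight) = 5 records
Step 2: Total records: 10
Step 3: Remaining = 10 - 5 = 5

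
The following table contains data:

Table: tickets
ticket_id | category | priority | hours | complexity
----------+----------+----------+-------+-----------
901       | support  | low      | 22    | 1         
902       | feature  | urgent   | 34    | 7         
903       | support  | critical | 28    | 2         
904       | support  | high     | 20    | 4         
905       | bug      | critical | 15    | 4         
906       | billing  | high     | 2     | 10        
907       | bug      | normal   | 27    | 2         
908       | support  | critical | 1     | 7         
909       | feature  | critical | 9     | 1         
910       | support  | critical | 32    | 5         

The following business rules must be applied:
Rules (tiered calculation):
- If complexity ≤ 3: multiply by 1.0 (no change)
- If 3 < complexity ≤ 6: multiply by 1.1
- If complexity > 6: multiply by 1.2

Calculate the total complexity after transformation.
49.1

Step 1: Tier 1 (complexity ≤ 3): 4 records, sum = 6 × 1.0 = 6.0
Step 2: Tier 2 (3 < complexity ≤ 6): 3 records, sum = 13 × 1.1 = 14.3
Step 3: Tier 3 (complexity > 6): 3 records, sum = 24 × 1.2 = 28.8
Step 4: Final sum = 6.0 + 14.3 + 28.8 = 49.1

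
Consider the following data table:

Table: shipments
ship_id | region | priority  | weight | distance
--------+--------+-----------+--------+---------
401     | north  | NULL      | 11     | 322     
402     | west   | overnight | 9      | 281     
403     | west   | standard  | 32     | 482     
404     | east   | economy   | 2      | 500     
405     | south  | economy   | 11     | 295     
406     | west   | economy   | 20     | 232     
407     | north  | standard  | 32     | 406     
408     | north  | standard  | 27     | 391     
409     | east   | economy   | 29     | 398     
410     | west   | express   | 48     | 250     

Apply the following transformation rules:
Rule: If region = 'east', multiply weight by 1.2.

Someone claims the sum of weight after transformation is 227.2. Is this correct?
Yes, the result is correct.

Step 1: Calculate the correct sum after transformation
Step 2: Apply multiplier 1.2 to records where region = 'east'
Step 3: Correct result = 227.2
Step 4: Claimed result = 227.2
Step 5: 227.2 = 227.2 ✓
Conclusion: The claimed result is correct.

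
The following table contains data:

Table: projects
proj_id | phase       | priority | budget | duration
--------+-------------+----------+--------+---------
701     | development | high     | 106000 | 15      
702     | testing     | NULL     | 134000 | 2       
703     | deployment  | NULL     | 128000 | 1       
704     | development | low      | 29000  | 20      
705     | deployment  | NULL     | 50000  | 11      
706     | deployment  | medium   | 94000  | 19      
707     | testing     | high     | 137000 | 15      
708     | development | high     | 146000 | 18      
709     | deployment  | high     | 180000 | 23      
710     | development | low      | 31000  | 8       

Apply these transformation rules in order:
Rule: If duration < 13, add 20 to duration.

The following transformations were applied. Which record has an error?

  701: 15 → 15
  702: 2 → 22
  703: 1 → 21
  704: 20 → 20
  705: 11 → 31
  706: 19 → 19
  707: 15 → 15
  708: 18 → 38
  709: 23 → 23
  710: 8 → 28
Record 708 has an error. The correct transformed value should be 18, not 38.

Step 1: Check each record against the rule
Step 2: Record 708 has duration = 18
Step 3: Since 18 >= 13, the bonus should not have been applied
Step 4: Correct value = 18, but claimed value = 38
Conclusion: Record 708 has the error.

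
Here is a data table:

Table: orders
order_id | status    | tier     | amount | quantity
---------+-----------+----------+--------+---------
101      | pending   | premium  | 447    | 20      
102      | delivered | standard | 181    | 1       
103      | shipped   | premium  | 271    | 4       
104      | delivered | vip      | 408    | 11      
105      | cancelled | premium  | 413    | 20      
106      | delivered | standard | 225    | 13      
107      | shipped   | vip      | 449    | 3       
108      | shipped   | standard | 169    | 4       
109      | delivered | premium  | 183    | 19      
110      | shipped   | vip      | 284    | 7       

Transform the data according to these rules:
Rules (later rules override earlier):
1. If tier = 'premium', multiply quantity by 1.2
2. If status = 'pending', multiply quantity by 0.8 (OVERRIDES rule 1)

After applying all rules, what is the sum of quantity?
106.6

Step 1: Rule 2 takes priority for records with status = 'pending'
  - 1 records: 20 × 0.8 = 16.0
Step 2: Rule 1 applies to remaining records with tier = 'premium'
  - 3 records: 43 × 1.2 = 51.6
Step 3: Other records unchanged: 39
Step 4: Final sum = 16.0 + 51.6 + 39 = 106.6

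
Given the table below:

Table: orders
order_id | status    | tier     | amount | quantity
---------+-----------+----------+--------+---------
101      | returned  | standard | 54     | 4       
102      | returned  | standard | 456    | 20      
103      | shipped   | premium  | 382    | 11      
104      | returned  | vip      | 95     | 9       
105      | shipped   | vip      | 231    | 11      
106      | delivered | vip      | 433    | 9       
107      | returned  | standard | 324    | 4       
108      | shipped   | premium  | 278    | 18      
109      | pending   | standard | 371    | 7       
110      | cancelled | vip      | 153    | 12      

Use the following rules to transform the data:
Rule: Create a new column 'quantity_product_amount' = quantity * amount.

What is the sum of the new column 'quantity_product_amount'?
31564

Step 1: For each record, compute quantity * amount
Example calculations:
  4 * 54 = 216
  20 * 456 = 9120
  11 * 382 = 4202
  ...
Step 2: Sum all derived values
Step 3: Total = 31564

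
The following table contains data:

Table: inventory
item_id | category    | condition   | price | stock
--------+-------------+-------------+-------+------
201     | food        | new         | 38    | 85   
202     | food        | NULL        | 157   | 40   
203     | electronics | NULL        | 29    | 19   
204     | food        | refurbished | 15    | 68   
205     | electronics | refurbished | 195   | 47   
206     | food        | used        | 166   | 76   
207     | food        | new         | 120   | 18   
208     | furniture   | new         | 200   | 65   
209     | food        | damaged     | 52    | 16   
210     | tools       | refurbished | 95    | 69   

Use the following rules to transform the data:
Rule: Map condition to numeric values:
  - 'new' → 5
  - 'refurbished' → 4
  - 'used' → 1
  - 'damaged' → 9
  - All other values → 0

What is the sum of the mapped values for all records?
37

Step 1: Apply mapping to each record
Step 2: Count by status:
  'new': 3 records × 5 = 15
  'refurbished': 3 records × 4 = 12
  'used': 1 records × 1 = 1
  'damaged': 1 records × 9 = 9
Step 3: Sum all mapped values = 37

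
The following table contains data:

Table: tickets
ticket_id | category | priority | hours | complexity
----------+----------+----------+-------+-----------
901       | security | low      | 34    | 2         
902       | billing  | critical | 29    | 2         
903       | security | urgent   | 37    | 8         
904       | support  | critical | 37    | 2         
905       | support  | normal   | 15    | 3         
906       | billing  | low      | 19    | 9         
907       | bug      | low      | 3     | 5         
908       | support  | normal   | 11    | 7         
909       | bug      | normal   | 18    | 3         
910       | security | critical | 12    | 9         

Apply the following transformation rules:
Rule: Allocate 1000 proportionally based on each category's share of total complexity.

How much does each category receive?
billing: 220.0, bug: 160.0, security: 380.0, support: 240.0

Step 1: Calculate total complexity = 50
Step 2: Calculate each category's proportion:
  billing: 11/50 = 22.00% → 220.0
  bug: 8/50 = 16.00% → 160.0
  security: 19/50 = 38.00% → 380.0
  support: 12/50 = 24.00% → 240.0
Step 3: Verify: sum of allocations ≈ 1000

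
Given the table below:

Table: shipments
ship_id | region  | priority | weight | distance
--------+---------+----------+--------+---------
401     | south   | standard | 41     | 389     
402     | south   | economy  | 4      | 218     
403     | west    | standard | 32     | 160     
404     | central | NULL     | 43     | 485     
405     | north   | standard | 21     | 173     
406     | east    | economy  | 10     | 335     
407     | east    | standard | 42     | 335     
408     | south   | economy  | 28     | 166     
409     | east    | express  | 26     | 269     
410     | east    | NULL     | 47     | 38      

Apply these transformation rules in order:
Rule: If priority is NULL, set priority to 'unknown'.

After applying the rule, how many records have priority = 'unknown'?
2

Step 1: Count records where priority IS NULL
Step 2: Found 2 records with NULL priority
Step 3: These records will have priority set to 'unknown'
Step 4: Records already having priority = 'unknown': 0
Step 5: Answer: 2 + 0 = 2 records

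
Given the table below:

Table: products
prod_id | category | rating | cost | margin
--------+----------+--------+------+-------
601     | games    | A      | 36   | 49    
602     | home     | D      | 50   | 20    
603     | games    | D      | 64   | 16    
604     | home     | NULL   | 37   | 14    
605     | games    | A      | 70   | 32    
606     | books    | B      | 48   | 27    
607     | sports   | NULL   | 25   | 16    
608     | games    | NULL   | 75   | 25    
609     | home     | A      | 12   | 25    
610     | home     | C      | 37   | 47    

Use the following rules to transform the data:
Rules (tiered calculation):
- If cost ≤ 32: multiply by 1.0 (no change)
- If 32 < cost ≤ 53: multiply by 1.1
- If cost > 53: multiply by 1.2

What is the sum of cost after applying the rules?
516.6

Step 1: Tier 1 (cost ≤ 32): 2 records, sum = 37 × 1.0 = 37.0
Step 2: Tier 2 (32 < cost ≤ 53): 5 records, sum = 208 × 1.1 = 228.8
Step 3: Tier 3 (cost > 53): 3 records, sum = 209 × 1.2 = 250.8
Step 4: Final sum = 37.0 + 228.8 + 250.8 = 516.6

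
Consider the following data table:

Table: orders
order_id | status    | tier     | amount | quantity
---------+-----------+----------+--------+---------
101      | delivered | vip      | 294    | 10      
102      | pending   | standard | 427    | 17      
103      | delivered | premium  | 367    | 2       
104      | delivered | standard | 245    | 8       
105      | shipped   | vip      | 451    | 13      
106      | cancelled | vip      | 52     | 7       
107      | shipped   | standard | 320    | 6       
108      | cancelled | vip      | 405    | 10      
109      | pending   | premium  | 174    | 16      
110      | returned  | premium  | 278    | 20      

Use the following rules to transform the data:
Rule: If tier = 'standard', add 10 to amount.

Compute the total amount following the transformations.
3043

Step 1: Count records where tier = 'standard': 3
Step 2: Total bonus added: 3 × 10 = 30
Step 3: Original sum of amount: 3013
Step 4: Final sum = 3013 + 30 = 3043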